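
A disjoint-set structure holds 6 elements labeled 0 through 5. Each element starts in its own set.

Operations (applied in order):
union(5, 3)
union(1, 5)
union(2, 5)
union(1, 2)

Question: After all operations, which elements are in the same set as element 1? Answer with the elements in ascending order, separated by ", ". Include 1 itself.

Step 1: union(5, 3) -> merged; set of 5 now {3, 5}
Step 2: union(1, 5) -> merged; set of 1 now {1, 3, 5}
Step 3: union(2, 5) -> merged; set of 2 now {1, 2, 3, 5}
Step 4: union(1, 2) -> already same set; set of 1 now {1, 2, 3, 5}
Component of 1: {1, 2, 3, 5}

Answer: 1, 2, 3, 5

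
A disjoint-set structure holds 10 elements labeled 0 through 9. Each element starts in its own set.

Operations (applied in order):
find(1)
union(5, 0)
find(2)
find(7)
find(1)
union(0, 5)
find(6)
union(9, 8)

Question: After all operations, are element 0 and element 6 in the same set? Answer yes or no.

Answer: no

Derivation:
Step 1: find(1) -> no change; set of 1 is {1}
Step 2: union(5, 0) -> merged; set of 5 now {0, 5}
Step 3: find(2) -> no change; set of 2 is {2}
Step 4: find(7) -> no change; set of 7 is {7}
Step 5: find(1) -> no change; set of 1 is {1}
Step 6: union(0, 5) -> already same set; set of 0 now {0, 5}
Step 7: find(6) -> no change; set of 6 is {6}
Step 8: union(9, 8) -> merged; set of 9 now {8, 9}
Set of 0: {0, 5}; 6 is not a member.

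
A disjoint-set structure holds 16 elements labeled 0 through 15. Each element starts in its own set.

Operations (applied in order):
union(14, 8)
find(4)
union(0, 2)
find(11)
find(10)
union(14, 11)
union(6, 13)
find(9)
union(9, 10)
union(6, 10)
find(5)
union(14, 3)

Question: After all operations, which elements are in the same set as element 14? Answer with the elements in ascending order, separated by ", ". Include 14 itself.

Step 1: union(14, 8) -> merged; set of 14 now {8, 14}
Step 2: find(4) -> no change; set of 4 is {4}
Step 3: union(0, 2) -> merged; set of 0 now {0, 2}
Step 4: find(11) -> no change; set of 11 is {11}
Step 5: find(10) -> no change; set of 10 is {10}
Step 6: union(14, 11) -> merged; set of 14 now {8, 11, 14}
Step 7: union(6, 13) -> merged; set of 6 now {6, 13}
Step 8: find(9) -> no change; set of 9 is {9}
Step 9: union(9, 10) -> merged; set of 9 now {9, 10}
Step 10: union(6, 10) -> merged; set of 6 now {6, 9, 10, 13}
Step 11: find(5) -> no change; set of 5 is {5}
Step 12: union(14, 3) -> merged; set of 14 now {3, 8, 11, 14}
Component of 14: {3, 8, 11, 14}

Answer: 3, 8, 11, 14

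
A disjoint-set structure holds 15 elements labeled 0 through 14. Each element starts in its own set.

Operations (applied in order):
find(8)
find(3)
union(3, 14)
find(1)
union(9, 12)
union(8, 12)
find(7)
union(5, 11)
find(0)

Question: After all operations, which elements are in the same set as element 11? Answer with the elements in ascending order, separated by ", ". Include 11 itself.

Step 1: find(8) -> no change; set of 8 is {8}
Step 2: find(3) -> no change; set of 3 is {3}
Step 3: union(3, 14) -> merged; set of 3 now {3, 14}
Step 4: find(1) -> no change; set of 1 is {1}
Step 5: union(9, 12) -> merged; set of 9 now {9, 12}
Step 6: union(8, 12) -> merged; set of 8 now {8, 9, 12}
Step 7: find(7) -> no change; set of 7 is {7}
Step 8: union(5, 11) -> merged; set of 5 now {5, 11}
Step 9: find(0) -> no change; set of 0 is {0}
Component of 11: {5, 11}

Answer: 5, 11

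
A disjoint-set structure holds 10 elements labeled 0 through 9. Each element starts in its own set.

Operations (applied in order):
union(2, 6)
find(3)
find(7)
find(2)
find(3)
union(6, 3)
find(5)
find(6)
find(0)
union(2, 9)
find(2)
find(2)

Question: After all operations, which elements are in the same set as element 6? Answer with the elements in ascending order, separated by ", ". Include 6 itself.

Step 1: union(2, 6) -> merged; set of 2 now {2, 6}
Step 2: find(3) -> no change; set of 3 is {3}
Step 3: find(7) -> no change; set of 7 is {7}
Step 4: find(2) -> no change; set of 2 is {2, 6}
Step 5: find(3) -> no change; set of 3 is {3}
Step 6: union(6, 3) -> merged; set of 6 now {2, 3, 6}
Step 7: find(5) -> no change; set of 5 is {5}
Step 8: find(6) -> no change; set of 6 is {2, 3, 6}
Step 9: find(0) -> no change; set of 0 is {0}
Step 10: union(2, 9) -> merged; set of 2 now {2, 3, 6, 9}
Step 11: find(2) -> no change; set of 2 is {2, 3, 6, 9}
Step 12: find(2) -> no change; set of 2 is {2, 3, 6, 9}
Component of 6: {2, 3, 6, 9}

Answer: 2, 3, 6, 9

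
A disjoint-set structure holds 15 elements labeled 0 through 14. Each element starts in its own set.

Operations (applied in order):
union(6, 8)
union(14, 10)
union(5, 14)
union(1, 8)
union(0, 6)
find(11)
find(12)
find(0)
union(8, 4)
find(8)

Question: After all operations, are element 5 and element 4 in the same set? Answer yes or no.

Step 1: union(6, 8) -> merged; set of 6 now {6, 8}
Step 2: union(14, 10) -> merged; set of 14 now {10, 14}
Step 3: union(5, 14) -> merged; set of 5 now {5, 10, 14}
Step 4: union(1, 8) -> merged; set of 1 now {1, 6, 8}
Step 5: union(0, 6) -> merged; set of 0 now {0, 1, 6, 8}
Step 6: find(11) -> no change; set of 11 is {11}
Step 7: find(12) -> no change; set of 12 is {12}
Step 8: find(0) -> no change; set of 0 is {0, 1, 6, 8}
Step 9: union(8, 4) -> merged; set of 8 now {0, 1, 4, 6, 8}
Step 10: find(8) -> no change; set of 8 is {0, 1, 4, 6, 8}
Set of 5: {5, 10, 14}; 4 is not a member.

Answer: no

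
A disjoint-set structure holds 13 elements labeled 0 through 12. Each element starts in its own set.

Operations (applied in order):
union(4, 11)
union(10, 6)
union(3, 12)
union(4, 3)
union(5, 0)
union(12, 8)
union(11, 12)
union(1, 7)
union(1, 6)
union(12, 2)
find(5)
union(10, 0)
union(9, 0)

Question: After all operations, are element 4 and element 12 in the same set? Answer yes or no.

Answer: yes

Derivation:
Step 1: union(4, 11) -> merged; set of 4 now {4, 11}
Step 2: union(10, 6) -> merged; set of 10 now {6, 10}
Step 3: union(3, 12) -> merged; set of 3 now {3, 12}
Step 4: union(4, 3) -> merged; set of 4 now {3, 4, 11, 12}
Step 5: union(5, 0) -> merged; set of 5 now {0, 5}
Step 6: union(12, 8) -> merged; set of 12 now {3, 4, 8, 11, 12}
Step 7: union(11, 12) -> already same set; set of 11 now {3, 4, 8, 11, 12}
Step 8: union(1, 7) -> merged; set of 1 now {1, 7}
Step 9: union(1, 6) -> merged; set of 1 now {1, 6, 7, 10}
Step 10: union(12, 2) -> merged; set of 12 now {2, 3, 4, 8, 11, 12}
Step 11: find(5) -> no change; set of 5 is {0, 5}
Step 12: union(10, 0) -> merged; set of 10 now {0, 1, 5, 6, 7, 10}
Step 13: union(9, 0) -> merged; set of 9 now {0, 1, 5, 6, 7, 9, 10}
Set of 4: {2, 3, 4, 8, 11, 12}; 12 is a member.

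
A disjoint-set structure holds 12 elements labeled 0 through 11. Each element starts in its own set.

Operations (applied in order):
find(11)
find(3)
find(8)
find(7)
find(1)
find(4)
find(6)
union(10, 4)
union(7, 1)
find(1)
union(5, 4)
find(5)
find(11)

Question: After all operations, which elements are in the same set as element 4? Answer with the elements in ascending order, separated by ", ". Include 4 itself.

Step 1: find(11) -> no change; set of 11 is {11}
Step 2: find(3) -> no change; set of 3 is {3}
Step 3: find(8) -> no change; set of 8 is {8}
Step 4: find(7) -> no change; set of 7 is {7}
Step 5: find(1) -> no change; set of 1 is {1}
Step 6: find(4) -> no change; set of 4 is {4}
Step 7: find(6) -> no change; set of 6 is {6}
Step 8: union(10, 4) -> merged; set of 10 now {4, 10}
Step 9: union(7, 1) -> merged; set of 7 now {1, 7}
Step 10: find(1) -> no change; set of 1 is {1, 7}
Step 11: union(5, 4) -> merged; set of 5 now {4, 5, 10}
Step 12: find(5) -> no change; set of 5 is {4, 5, 10}
Step 13: find(11) -> no change; set of 11 is {11}
Component of 4: {4, 5, 10}

Answer: 4, 5, 10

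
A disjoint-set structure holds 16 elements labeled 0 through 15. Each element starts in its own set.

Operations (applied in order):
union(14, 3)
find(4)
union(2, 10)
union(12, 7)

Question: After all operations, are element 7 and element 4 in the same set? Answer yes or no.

Answer: no

Derivation:
Step 1: union(14, 3) -> merged; set of 14 now {3, 14}
Step 2: find(4) -> no change; set of 4 is {4}
Step 3: union(2, 10) -> merged; set of 2 now {2, 10}
Step 4: union(12, 7) -> merged; set of 12 now {7, 12}
Set of 7: {7, 12}; 4 is not a member.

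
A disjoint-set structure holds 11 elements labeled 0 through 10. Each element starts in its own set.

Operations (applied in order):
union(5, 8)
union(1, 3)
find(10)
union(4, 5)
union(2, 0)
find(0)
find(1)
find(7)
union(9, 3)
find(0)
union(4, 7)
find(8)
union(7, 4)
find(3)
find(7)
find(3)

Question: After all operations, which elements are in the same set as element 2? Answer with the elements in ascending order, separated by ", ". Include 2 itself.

Step 1: union(5, 8) -> merged; set of 5 now {5, 8}
Step 2: union(1, 3) -> merged; set of 1 now {1, 3}
Step 3: find(10) -> no change; set of 10 is {10}
Step 4: union(4, 5) -> merged; set of 4 now {4, 5, 8}
Step 5: union(2, 0) -> merged; set of 2 now {0, 2}
Step 6: find(0) -> no change; set of 0 is {0, 2}
Step 7: find(1) -> no change; set of 1 is {1, 3}
Step 8: find(7) -> no change; set of 7 is {7}
Step 9: union(9, 3) -> merged; set of 9 now {1, 3, 9}
Step 10: find(0) -> no change; set of 0 is {0, 2}
Step 11: union(4, 7) -> merged; set of 4 now {4, 5, 7, 8}
Step 12: find(8) -> no change; set of 8 is {4, 5, 7, 8}
Step 13: union(7, 4) -> already same set; set of 7 now {4, 5, 7, 8}
Step 14: find(3) -> no change; set of 3 is {1, 3, 9}
Step 15: find(7) -> no change; set of 7 is {4, 5, 7, 8}
Step 16: find(3) -> no change; set of 3 is {1, 3, 9}
Component of 2: {0, 2}

Answer: 0, 2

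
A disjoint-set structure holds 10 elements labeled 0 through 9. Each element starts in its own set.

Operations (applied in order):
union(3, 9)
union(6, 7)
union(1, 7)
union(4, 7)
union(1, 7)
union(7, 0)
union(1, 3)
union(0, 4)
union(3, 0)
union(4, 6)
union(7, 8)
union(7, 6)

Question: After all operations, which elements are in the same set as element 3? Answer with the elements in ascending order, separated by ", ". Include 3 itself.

Step 1: union(3, 9) -> merged; set of 3 now {3, 9}
Step 2: union(6, 7) -> merged; set of 6 now {6, 7}
Step 3: union(1, 7) -> merged; set of 1 now {1, 6, 7}
Step 4: union(4, 7) -> merged; set of 4 now {1, 4, 6, 7}
Step 5: union(1, 7) -> already same set; set of 1 now {1, 4, 6, 7}
Step 6: union(7, 0) -> merged; set of 7 now {0, 1, 4, 6, 7}
Step 7: union(1, 3) -> merged; set of 1 now {0, 1, 3, 4, 6, 7, 9}
Step 8: union(0, 4) -> already same set; set of 0 now {0, 1, 3, 4, 6, 7, 9}
Step 9: union(3, 0) -> already same set; set of 3 now {0, 1, 3, 4, 6, 7, 9}
Step 10: union(4, 6) -> already same set; set of 4 now {0, 1, 3, 4, 6, 7, 9}
Step 11: union(7, 8) -> merged; set of 7 now {0, 1, 3, 4, 6, 7, 8, 9}
Step 12: union(7, 6) -> already same set; set of 7 now {0, 1, 3, 4, 6, 7, 8, 9}
Component of 3: {0, 1, 3, 4, 6, 7, 8, 9}

Answer: 0, 1, 3, 4, 6, 7, 8, 9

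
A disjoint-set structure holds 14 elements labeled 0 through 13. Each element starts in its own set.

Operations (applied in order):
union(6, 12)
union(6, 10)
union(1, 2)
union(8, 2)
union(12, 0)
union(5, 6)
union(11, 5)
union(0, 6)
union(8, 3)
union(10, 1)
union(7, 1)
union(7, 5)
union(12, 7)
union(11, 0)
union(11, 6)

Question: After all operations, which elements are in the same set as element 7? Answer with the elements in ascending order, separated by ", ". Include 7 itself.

Step 1: union(6, 12) -> merged; set of 6 now {6, 12}
Step 2: union(6, 10) -> merged; set of 6 now {6, 10, 12}
Step 3: union(1, 2) -> merged; set of 1 now {1, 2}
Step 4: union(8, 2) -> merged; set of 8 now {1, 2, 8}
Step 5: union(12, 0) -> merged; set of 12 now {0, 6, 10, 12}
Step 6: union(5, 6) -> merged; set of 5 now {0, 5, 6, 10, 12}
Step 7: union(11, 5) -> merged; set of 11 now {0, 5, 6, 10, 11, 12}
Step 8: union(0, 6) -> already same set; set of 0 now {0, 5, 6, 10, 11, 12}
Step 9: union(8, 3) -> merged; set of 8 now {1, 2, 3, 8}
Step 10: union(10, 1) -> merged; set of 10 now {0, 1, 2, 3, 5, 6, 8, 10, 11, 12}
Step 11: union(7, 1) -> merged; set of 7 now {0, 1, 2, 3, 5, 6, 7, 8, 10, 11, 12}
Step 12: union(7, 5) -> already same set; set of 7 now {0, 1, 2, 3, 5, 6, 7, 8, 10, 11, 12}
Step 13: union(12, 7) -> already same set; set of 12 now {0, 1, 2, 3, 5, 6, 7, 8, 10, 11, 12}
Step 14: union(11, 0) -> already same set; set of 11 now {0, 1, 2, 3, 5, 6, 7, 8, 10, 11, 12}
Step 15: union(11, 6) -> already same set; set of 11 now {0, 1, 2, 3, 5, 6, 7, 8, 10, 11, 12}
Component of 7: {0, 1, 2, 3, 5, 6, 7, 8, 10, 11, 12}

Answer: 0, 1, 2, 3, 5, 6, 7, 8, 10, 11, 12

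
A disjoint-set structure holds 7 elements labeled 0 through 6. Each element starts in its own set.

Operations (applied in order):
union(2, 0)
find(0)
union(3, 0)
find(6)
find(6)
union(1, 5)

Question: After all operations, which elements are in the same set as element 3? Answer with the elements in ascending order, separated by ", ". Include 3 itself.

Step 1: union(2, 0) -> merged; set of 2 now {0, 2}
Step 2: find(0) -> no change; set of 0 is {0, 2}
Step 3: union(3, 0) -> merged; set of 3 now {0, 2, 3}
Step 4: find(6) -> no change; set of 6 is {6}
Step 5: find(6) -> no change; set of 6 is {6}
Step 6: union(1, 5) -> merged; set of 1 now {1, 5}
Component of 3: {0, 2, 3}

Answer: 0, 2, 3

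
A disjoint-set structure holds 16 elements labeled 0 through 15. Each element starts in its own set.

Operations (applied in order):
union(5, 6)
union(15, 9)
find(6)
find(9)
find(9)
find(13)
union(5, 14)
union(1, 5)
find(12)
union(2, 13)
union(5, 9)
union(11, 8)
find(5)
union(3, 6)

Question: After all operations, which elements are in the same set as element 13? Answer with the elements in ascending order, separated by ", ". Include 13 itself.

Step 1: union(5, 6) -> merged; set of 5 now {5, 6}
Step 2: union(15, 9) -> merged; set of 15 now {9, 15}
Step 3: find(6) -> no change; set of 6 is {5, 6}
Step 4: find(9) -> no change; set of 9 is {9, 15}
Step 5: find(9) -> no change; set of 9 is {9, 15}
Step 6: find(13) -> no change; set of 13 is {13}
Step 7: union(5, 14) -> merged; set of 5 now {5, 6, 14}
Step 8: union(1, 5) -> merged; set of 1 now {1, 5, 6, 14}
Step 9: find(12) -> no change; set of 12 is {12}
Step 10: union(2, 13) -> merged; set of 2 now {2, 13}
Step 11: union(5, 9) -> merged; set of 5 now {1, 5, 6, 9, 14, 15}
Step 12: union(11, 8) -> merged; set of 11 now {8, 11}
Step 13: find(5) -> no change; set of 5 is {1, 5, 6, 9, 14, 15}
Step 14: union(3, 6) -> merged; set of 3 now {1, 3, 5, 6, 9, 14, 15}
Component of 13: {2, 13}

Answer: 2, 13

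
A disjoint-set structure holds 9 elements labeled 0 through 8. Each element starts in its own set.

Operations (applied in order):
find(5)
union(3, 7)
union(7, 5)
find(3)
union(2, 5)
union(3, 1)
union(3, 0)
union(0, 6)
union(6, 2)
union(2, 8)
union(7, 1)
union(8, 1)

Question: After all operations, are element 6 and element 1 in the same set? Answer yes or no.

Answer: yes

Derivation:
Step 1: find(5) -> no change; set of 5 is {5}
Step 2: union(3, 7) -> merged; set of 3 now {3, 7}
Step 3: union(7, 5) -> merged; set of 7 now {3, 5, 7}
Step 4: find(3) -> no change; set of 3 is {3, 5, 7}
Step 5: union(2, 5) -> merged; set of 2 now {2, 3, 5, 7}
Step 6: union(3, 1) -> merged; set of 3 now {1, 2, 3, 5, 7}
Step 7: union(3, 0) -> merged; set of 3 now {0, 1, 2, 3, 5, 7}
Step 8: union(0, 6) -> merged; set of 0 now {0, 1, 2, 3, 5, 6, 7}
Step 9: union(6, 2) -> already same set; set of 6 now {0, 1, 2, 3, 5, 6, 7}
Step 10: union(2, 8) -> merged; set of 2 now {0, 1, 2, 3, 5, 6, 7, 8}
Step 11: union(7, 1) -> already same set; set of 7 now {0, 1, 2, 3, 5, 6, 7, 8}
Step 12: union(8, 1) -> already same set; set of 8 now {0, 1, 2, 3, 5, 6, 7, 8}
Set of 6: {0, 1, 2, 3, 5, 6, 7, 8}; 1 is a member.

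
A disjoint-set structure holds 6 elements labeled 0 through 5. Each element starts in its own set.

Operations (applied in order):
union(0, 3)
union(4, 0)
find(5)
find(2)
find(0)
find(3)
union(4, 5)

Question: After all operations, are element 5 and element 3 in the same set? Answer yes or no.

Answer: yes

Derivation:
Step 1: union(0, 3) -> merged; set of 0 now {0, 3}
Step 2: union(4, 0) -> merged; set of 4 now {0, 3, 4}
Step 3: find(5) -> no change; set of 5 is {5}
Step 4: find(2) -> no change; set of 2 is {2}
Step 5: find(0) -> no change; set of 0 is {0, 3, 4}
Step 6: find(3) -> no change; set of 3 is {0, 3, 4}
Step 7: union(4, 5) -> merged; set of 4 now {0, 3, 4, 5}
Set of 5: {0, 3, 4, 5}; 3 is a member.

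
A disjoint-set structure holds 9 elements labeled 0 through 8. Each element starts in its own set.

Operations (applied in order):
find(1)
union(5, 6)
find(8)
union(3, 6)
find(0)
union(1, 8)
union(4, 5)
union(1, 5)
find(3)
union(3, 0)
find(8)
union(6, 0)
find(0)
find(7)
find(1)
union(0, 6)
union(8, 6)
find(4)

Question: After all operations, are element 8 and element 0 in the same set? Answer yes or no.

Answer: yes

Derivation:
Step 1: find(1) -> no change; set of 1 is {1}
Step 2: union(5, 6) -> merged; set of 5 now {5, 6}
Step 3: find(8) -> no change; set of 8 is {8}
Step 4: union(3, 6) -> merged; set of 3 now {3, 5, 6}
Step 5: find(0) -> no change; set of 0 is {0}
Step 6: union(1, 8) -> merged; set of 1 now {1, 8}
Step 7: union(4, 5) -> merged; set of 4 now {3, 4, 5, 6}
Step 8: union(1, 5) -> merged; set of 1 now {1, 3, 4, 5, 6, 8}
Step 9: find(3) -> no change; set of 3 is {1, 3, 4, 5, 6, 8}
Step 10: union(3, 0) -> merged; set of 3 now {0, 1, 3, 4, 5, 6, 8}
Step 11: find(8) -> no change; set of 8 is {0, 1, 3, 4, 5, 6, 8}
Step 12: union(6, 0) -> already same set; set of 6 now {0, 1, 3, 4, 5, 6, 8}
Step 13: find(0) -> no change; set of 0 is {0, 1, 3, 4, 5, 6, 8}
Step 14: find(7) -> no change; set of 7 is {7}
Step 15: find(1) -> no change; set of 1 is {0, 1, 3, 4, 5, 6, 8}
Step 16: union(0, 6) -> already same set; set of 0 now {0, 1, 3, 4, 5, 6, 8}
Step 17: union(8, 6) -> already same set; set of 8 now {0, 1, 3, 4, 5, 6, 8}
Step 18: find(4) -> no change; set of 4 is {0, 1, 3, 4, 5, 6, 8}
Set of 8: {0, 1, 3, 4, 5, 6, 8}; 0 is a member.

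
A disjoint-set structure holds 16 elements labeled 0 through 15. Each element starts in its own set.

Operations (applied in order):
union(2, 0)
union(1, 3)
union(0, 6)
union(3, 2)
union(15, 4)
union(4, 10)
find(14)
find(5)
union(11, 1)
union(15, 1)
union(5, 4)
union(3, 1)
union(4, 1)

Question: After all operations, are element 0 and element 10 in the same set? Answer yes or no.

Answer: yes

Derivation:
Step 1: union(2, 0) -> merged; set of 2 now {0, 2}
Step 2: union(1, 3) -> merged; set of 1 now {1, 3}
Step 3: union(0, 6) -> merged; set of 0 now {0, 2, 6}
Step 4: union(3, 2) -> merged; set of 3 now {0, 1, 2, 3, 6}
Step 5: union(15, 4) -> merged; set of 15 now {4, 15}
Step 6: union(4, 10) -> merged; set of 4 now {4, 10, 15}
Step 7: find(14) -> no change; set of 14 is {14}
Step 8: find(5) -> no change; set of 5 is {5}
Step 9: union(11, 1) -> merged; set of 11 now {0, 1, 2, 3, 6, 11}
Step 10: union(15, 1) -> merged; set of 15 now {0, 1, 2, 3, 4, 6, 10, 11, 15}
Step 11: union(5, 4) -> merged; set of 5 now {0, 1, 2, 3, 4, 5, 6, 10, 11, 15}
Step 12: union(3, 1) -> already same set; set of 3 now {0, 1, 2, 3, 4, 5, 6, 10, 11, 15}
Step 13: union(4, 1) -> already same set; set of 4 now {0, 1, 2, 3, 4, 5, 6, 10, 11, 15}
Set of 0: {0, 1, 2, 3, 4, 5, 6, 10, 11, 15}; 10 is a member.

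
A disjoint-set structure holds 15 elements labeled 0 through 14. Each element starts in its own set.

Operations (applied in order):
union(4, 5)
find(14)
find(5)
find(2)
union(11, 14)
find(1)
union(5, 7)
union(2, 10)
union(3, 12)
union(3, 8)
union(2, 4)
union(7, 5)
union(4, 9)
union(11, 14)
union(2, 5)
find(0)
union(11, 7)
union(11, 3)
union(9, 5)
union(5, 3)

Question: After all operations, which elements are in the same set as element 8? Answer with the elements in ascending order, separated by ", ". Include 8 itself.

Step 1: union(4, 5) -> merged; set of 4 now {4, 5}
Step 2: find(14) -> no change; set of 14 is {14}
Step 3: find(5) -> no change; set of 5 is {4, 5}
Step 4: find(2) -> no change; set of 2 is {2}
Step 5: union(11, 14) -> merged; set of 11 now {11, 14}
Step 6: find(1) -> no change; set of 1 is {1}
Step 7: union(5, 7) -> merged; set of 5 now {4, 5, 7}
Step 8: union(2, 10) -> merged; set of 2 now {2, 10}
Step 9: union(3, 12) -> merged; set of 3 now {3, 12}
Step 10: union(3, 8) -> merged; set of 3 now {3, 8, 12}
Step 11: union(2, 4) -> merged; set of 2 now {2, 4, 5, 7, 10}
Step 12: union(7, 5) -> already same set; set of 7 now {2, 4, 5, 7, 10}
Step 13: union(4, 9) -> merged; set of 4 now {2, 4, 5, 7, 9, 10}
Step 14: union(11, 14) -> already same set; set of 11 now {11, 14}
Step 15: union(2, 5) -> already same set; set of 2 now {2, 4, 5, 7, 9, 10}
Step 16: find(0) -> no change; set of 0 is {0}
Step 17: union(11, 7) -> merged; set of 11 now {2, 4, 5, 7, 9, 10, 11, 14}
Step 18: union(11, 3) -> merged; set of 11 now {2, 3, 4, 5, 7, 8, 9, 10, 11, 12, 14}
Step 19: union(9, 5) -> already same set; set of 9 now {2, 3, 4, 5, 7, 8, 9, 10, 11, 12, 14}
Step 20: union(5, 3) -> already same set; set of 5 now {2, 3, 4, 5, 7, 8, 9, 10, 11, 12, 14}
Component of 8: {2, 3, 4, 5, 7, 8, 9, 10, 11, 12, 14}

Answer: 2, 3, 4, 5, 7, 8, 9, 10, 11, 12, 14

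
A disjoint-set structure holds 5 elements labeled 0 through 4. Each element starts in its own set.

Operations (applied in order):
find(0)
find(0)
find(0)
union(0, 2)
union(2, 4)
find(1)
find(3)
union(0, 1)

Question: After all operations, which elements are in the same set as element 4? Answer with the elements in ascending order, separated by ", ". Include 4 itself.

Step 1: find(0) -> no change; set of 0 is {0}
Step 2: find(0) -> no change; set of 0 is {0}
Step 3: find(0) -> no change; set of 0 is {0}
Step 4: union(0, 2) -> merged; set of 0 now {0, 2}
Step 5: union(2, 4) -> merged; set of 2 now {0, 2, 4}
Step 6: find(1) -> no change; set of 1 is {1}
Step 7: find(3) -> no change; set of 3 is {3}
Step 8: union(0, 1) -> merged; set of 0 now {0, 1, 2, 4}
Component of 4: {0, 1, 2, 4}

Answer: 0, 1, 2, 4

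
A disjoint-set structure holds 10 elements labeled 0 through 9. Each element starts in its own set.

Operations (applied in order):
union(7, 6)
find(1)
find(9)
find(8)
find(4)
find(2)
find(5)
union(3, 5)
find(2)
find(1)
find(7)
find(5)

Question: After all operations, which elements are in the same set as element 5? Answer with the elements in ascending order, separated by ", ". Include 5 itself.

Answer: 3, 5

Derivation:
Step 1: union(7, 6) -> merged; set of 7 now {6, 7}
Step 2: find(1) -> no change; set of 1 is {1}
Step 3: find(9) -> no change; set of 9 is {9}
Step 4: find(8) -> no change; set of 8 is {8}
Step 5: find(4) -> no change; set of 4 is {4}
Step 6: find(2) -> no change; set of 2 is {2}
Step 7: find(5) -> no change; set of 5 is {5}
Step 8: union(3, 5) -> merged; set of 3 now {3, 5}
Step 9: find(2) -> no change; set of 2 is {2}
Step 10: find(1) -> no change; set of 1 is {1}
Step 11: find(7) -> no change; set of 7 is {6, 7}
Step 12: find(5) -> no change; set of 5 is {3, 5}
Component of 5: {3, 5}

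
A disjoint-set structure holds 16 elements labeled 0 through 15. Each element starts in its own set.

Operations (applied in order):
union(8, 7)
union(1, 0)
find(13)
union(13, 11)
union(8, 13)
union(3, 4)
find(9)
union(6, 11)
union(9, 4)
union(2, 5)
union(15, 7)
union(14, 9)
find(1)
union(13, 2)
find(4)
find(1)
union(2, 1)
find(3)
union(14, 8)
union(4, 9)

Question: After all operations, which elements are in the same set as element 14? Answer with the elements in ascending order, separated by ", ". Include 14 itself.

Answer: 0, 1, 2, 3, 4, 5, 6, 7, 8, 9, 11, 13, 14, 15

Derivation:
Step 1: union(8, 7) -> merged; set of 8 now {7, 8}
Step 2: union(1, 0) -> merged; set of 1 now {0, 1}
Step 3: find(13) -> no change; set of 13 is {13}
Step 4: union(13, 11) -> merged; set of 13 now {11, 13}
Step 5: union(8, 13) -> merged; set of 8 now {7, 8, 11, 13}
Step 6: union(3, 4) -> merged; set of 3 now {3, 4}
Step 7: find(9) -> no change; set of 9 is {9}
Step 8: union(6, 11) -> merged; set of 6 now {6, 7, 8, 11, 13}
Step 9: union(9, 4) -> merged; set of 9 now {3, 4, 9}
Step 10: union(2, 5) -> merged; set of 2 now {2, 5}
Step 11: union(15, 7) -> merged; set of 15 now {6, 7, 8, 11, 13, 15}
Step 12: union(14, 9) -> merged; set of 14 now {3, 4, 9, 14}
Step 13: find(1) -> no change; set of 1 is {0, 1}
Step 14: union(13, 2) -> merged; set of 13 now {2, 5, 6, 7, 8, 11, 13, 15}
Step 15: find(4) -> no change; set of 4 is {3, 4, 9, 14}
Step 16: find(1) -> no change; set of 1 is {0, 1}
Step 17: union(2, 1) -> merged; set of 2 now {0, 1, 2, 5, 6, 7, 8, 11, 13, 15}
Step 18: find(3) -> no change; set of 3 is {3, 4, 9, 14}
Step 19: union(14, 8) -> merged; set of 14 now {0, 1, 2, 3, 4, 5, 6, 7, 8, 9, 11, 13, 14, 15}
Step 20: union(4, 9) -> already same set; set of 4 now {0, 1, 2, 3, 4, 5, 6, 7, 8, 9, 11, 13, 14, 15}
Component of 14: {0, 1, 2, 3, 4, 5, 6, 7, 8, 9, 11, 13, 14, 15}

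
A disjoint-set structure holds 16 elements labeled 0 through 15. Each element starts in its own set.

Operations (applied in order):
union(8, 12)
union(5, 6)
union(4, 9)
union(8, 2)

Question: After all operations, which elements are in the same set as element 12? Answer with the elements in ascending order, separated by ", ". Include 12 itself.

Step 1: union(8, 12) -> merged; set of 8 now {8, 12}
Step 2: union(5, 6) -> merged; set of 5 now {5, 6}
Step 3: union(4, 9) -> merged; set of 4 now {4, 9}
Step 4: union(8, 2) -> merged; set of 8 now {2, 8, 12}
Component of 12: {2, 8, 12}

Answer: 2, 8, 12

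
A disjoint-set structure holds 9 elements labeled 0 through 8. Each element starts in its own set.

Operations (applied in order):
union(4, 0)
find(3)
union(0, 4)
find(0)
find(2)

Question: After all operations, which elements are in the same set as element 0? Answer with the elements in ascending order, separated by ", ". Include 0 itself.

Answer: 0, 4

Derivation:
Step 1: union(4, 0) -> merged; set of 4 now {0, 4}
Step 2: find(3) -> no change; set of 3 is {3}
Step 3: union(0, 4) -> already same set; set of 0 now {0, 4}
Step 4: find(0) -> no change; set of 0 is {0, 4}
Step 5: find(2) -> no change; set of 2 is {2}
Component of 0: {0, 4}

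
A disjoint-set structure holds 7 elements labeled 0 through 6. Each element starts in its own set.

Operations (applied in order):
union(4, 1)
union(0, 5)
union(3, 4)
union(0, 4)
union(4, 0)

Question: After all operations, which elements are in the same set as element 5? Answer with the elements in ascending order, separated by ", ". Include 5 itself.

Answer: 0, 1, 3, 4, 5

Derivation:
Step 1: union(4, 1) -> merged; set of 4 now {1, 4}
Step 2: union(0, 5) -> merged; set of 0 now {0, 5}
Step 3: union(3, 4) -> merged; set of 3 now {1, 3, 4}
Step 4: union(0, 4) -> merged; set of 0 now {0, 1, 3, 4, 5}
Step 5: union(4, 0) -> already same set; set of 4 now {0, 1, 3, 4, 5}
Component of 5: {0, 1, 3, 4, 5}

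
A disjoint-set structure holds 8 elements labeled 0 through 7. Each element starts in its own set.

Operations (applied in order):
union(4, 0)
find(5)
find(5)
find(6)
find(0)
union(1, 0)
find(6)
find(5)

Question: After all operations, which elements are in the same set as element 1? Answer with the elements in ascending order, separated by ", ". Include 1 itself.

Answer: 0, 1, 4

Derivation:
Step 1: union(4, 0) -> merged; set of 4 now {0, 4}
Step 2: find(5) -> no change; set of 5 is {5}
Step 3: find(5) -> no change; set of 5 is {5}
Step 4: find(6) -> no change; set of 6 is {6}
Step 5: find(0) -> no change; set of 0 is {0, 4}
Step 6: union(1, 0) -> merged; set of 1 now {0, 1, 4}
Step 7: find(6) -> no change; set of 6 is {6}
Step 8: find(5) -> no change; set of 5 is {5}
Component of 1: {0, 1, 4}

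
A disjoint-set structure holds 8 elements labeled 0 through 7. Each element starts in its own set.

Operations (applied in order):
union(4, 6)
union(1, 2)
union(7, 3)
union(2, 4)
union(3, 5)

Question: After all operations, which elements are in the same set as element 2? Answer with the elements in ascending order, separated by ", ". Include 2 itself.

Answer: 1, 2, 4, 6

Derivation:
Step 1: union(4, 6) -> merged; set of 4 now {4, 6}
Step 2: union(1, 2) -> merged; set of 1 now {1, 2}
Step 3: union(7, 3) -> merged; set of 7 now {3, 7}
Step 4: union(2, 4) -> merged; set of 2 now {1, 2, 4, 6}
Step 5: union(3, 5) -> merged; set of 3 now {3, 5, 7}
Component of 2: {1, 2, 4, 6}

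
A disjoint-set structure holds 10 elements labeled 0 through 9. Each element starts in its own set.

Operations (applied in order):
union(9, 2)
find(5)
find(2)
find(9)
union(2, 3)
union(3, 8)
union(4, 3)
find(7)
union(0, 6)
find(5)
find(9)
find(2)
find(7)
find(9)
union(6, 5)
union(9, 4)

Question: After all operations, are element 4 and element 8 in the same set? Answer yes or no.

Answer: yes

Derivation:
Step 1: union(9, 2) -> merged; set of 9 now {2, 9}
Step 2: find(5) -> no change; set of 5 is {5}
Step 3: find(2) -> no change; set of 2 is {2, 9}
Step 4: find(9) -> no change; set of 9 is {2, 9}
Step 5: union(2, 3) -> merged; set of 2 now {2, 3, 9}
Step 6: union(3, 8) -> merged; set of 3 now {2, 3, 8, 9}
Step 7: union(4, 3) -> merged; set of 4 now {2, 3, 4, 8, 9}
Step 8: find(7) -> no change; set of 7 is {7}
Step 9: union(0, 6) -> merged; set of 0 now {0, 6}
Step 10: find(5) -> no change; set of 5 is {5}
Step 11: find(9) -> no change; set of 9 is {2, 3, 4, 8, 9}
Step 12: find(2) -> no change; set of 2 is {2, 3, 4, 8, 9}
Step 13: find(7) -> no change; set of 7 is {7}
Step 14: find(9) -> no change; set of 9 is {2, 3, 4, 8, 9}
Step 15: union(6, 5) -> merged; set of 6 now {0, 5, 6}
Step 16: union(9, 4) -> already same set; set of 9 now {2, 3, 4, 8, 9}
Set of 4: {2, 3, 4, 8, 9}; 8 is a member.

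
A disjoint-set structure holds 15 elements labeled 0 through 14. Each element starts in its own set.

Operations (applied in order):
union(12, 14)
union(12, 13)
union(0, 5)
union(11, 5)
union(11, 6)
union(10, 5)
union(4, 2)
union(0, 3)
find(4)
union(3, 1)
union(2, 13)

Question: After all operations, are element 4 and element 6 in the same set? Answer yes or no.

Answer: no

Derivation:
Step 1: union(12, 14) -> merged; set of 12 now {12, 14}
Step 2: union(12, 13) -> merged; set of 12 now {12, 13, 14}
Step 3: union(0, 5) -> merged; set of 0 now {0, 5}
Step 4: union(11, 5) -> merged; set of 11 now {0, 5, 11}
Step 5: union(11, 6) -> merged; set of 11 now {0, 5, 6, 11}
Step 6: union(10, 5) -> merged; set of 10 now {0, 5, 6, 10, 11}
Step 7: union(4, 2) -> merged; set of 4 now {2, 4}
Step 8: union(0, 3) -> merged; set of 0 now {0, 3, 5, 6, 10, 11}
Step 9: find(4) -> no change; set of 4 is {2, 4}
Step 10: union(3, 1) -> merged; set of 3 now {0, 1, 3, 5, 6, 10, 11}
Step 11: union(2, 13) -> merged; set of 2 now {2, 4, 12, 13, 14}
Set of 4: {2, 4, 12, 13, 14}; 6 is not a member.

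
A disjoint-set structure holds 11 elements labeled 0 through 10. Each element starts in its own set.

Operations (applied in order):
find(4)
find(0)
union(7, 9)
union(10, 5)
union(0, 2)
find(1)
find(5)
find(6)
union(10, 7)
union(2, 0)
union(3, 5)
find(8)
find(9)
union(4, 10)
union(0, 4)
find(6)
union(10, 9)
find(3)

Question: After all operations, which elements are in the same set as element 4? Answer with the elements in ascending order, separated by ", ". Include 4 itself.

Step 1: find(4) -> no change; set of 4 is {4}
Step 2: find(0) -> no change; set of 0 is {0}
Step 3: union(7, 9) -> merged; set of 7 now {7, 9}
Step 4: union(10, 5) -> merged; set of 10 now {5, 10}
Step 5: union(0, 2) -> merged; set of 0 now {0, 2}
Step 6: find(1) -> no change; set of 1 is {1}
Step 7: find(5) -> no change; set of 5 is {5, 10}
Step 8: find(6) -> no change; set of 6 is {6}
Step 9: union(10, 7) -> merged; set of 10 now {5, 7, 9, 10}
Step 10: union(2, 0) -> already same set; set of 2 now {0, 2}
Step 11: union(3, 5) -> merged; set of 3 now {3, 5, 7, 9, 10}
Step 12: find(8) -> no change; set of 8 is {8}
Step 13: find(9) -> no change; set of 9 is {3, 5, 7, 9, 10}
Step 14: union(4, 10) -> merged; set of 4 now {3, 4, 5, 7, 9, 10}
Step 15: union(0, 4) -> merged; set of 0 now {0, 2, 3, 4, 5, 7, 9, 10}
Step 16: find(6) -> no change; set of 6 is {6}
Step 17: union(10, 9) -> already same set; set of 10 now {0, 2, 3, 4, 5, 7, 9, 10}
Step 18: find(3) -> no change; set of 3 is {0, 2, 3, 4, 5, 7, 9, 10}
Component of 4: {0, 2, 3, 4, 5, 7, 9, 10}

Answer: 0, 2, 3, 4, 5, 7, 9, 10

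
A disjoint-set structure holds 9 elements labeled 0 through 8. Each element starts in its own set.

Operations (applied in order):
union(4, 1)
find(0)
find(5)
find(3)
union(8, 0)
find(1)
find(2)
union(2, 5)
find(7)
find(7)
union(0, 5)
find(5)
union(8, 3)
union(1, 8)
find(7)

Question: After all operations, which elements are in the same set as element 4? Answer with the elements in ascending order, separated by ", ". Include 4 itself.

Answer: 0, 1, 2, 3, 4, 5, 8

Derivation:
Step 1: union(4, 1) -> merged; set of 4 now {1, 4}
Step 2: find(0) -> no change; set of 0 is {0}
Step 3: find(5) -> no change; set of 5 is {5}
Step 4: find(3) -> no change; set of 3 is {3}
Step 5: union(8, 0) -> merged; set of 8 now {0, 8}
Step 6: find(1) -> no change; set of 1 is {1, 4}
Step 7: find(2) -> no change; set of 2 is {2}
Step 8: union(2, 5) -> merged; set of 2 now {2, 5}
Step 9: find(7) -> no change; set of 7 is {7}
Step 10: find(7) -> no change; set of 7 is {7}
Step 11: union(0, 5) -> merged; set of 0 now {0, 2, 5, 8}
Step 12: find(5) -> no change; set of 5 is {0, 2, 5, 8}
Step 13: union(8, 3) -> merged; set of 8 now {0, 2, 3, 5, 8}
Step 14: union(1, 8) -> merged; set of 1 now {0, 1, 2, 3, 4, 5, 8}
Step 15: find(7) -> no change; set of 7 is {7}
Component of 4: {0, 1, 2, 3, 4, 5, 8}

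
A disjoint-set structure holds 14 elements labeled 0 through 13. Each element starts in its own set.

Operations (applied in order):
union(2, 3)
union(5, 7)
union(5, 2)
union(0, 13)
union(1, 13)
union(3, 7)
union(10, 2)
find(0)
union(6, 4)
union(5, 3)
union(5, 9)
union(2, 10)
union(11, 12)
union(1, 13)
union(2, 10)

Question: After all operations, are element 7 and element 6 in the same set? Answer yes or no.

Answer: no

Derivation:
Step 1: union(2, 3) -> merged; set of 2 now {2, 3}
Step 2: union(5, 7) -> merged; set of 5 now {5, 7}
Step 3: union(5, 2) -> merged; set of 5 now {2, 3, 5, 7}
Step 4: union(0, 13) -> merged; set of 0 now {0, 13}
Step 5: union(1, 13) -> merged; set of 1 now {0, 1, 13}
Step 6: union(3, 7) -> already same set; set of 3 now {2, 3, 5, 7}
Step 7: union(10, 2) -> merged; set of 10 now {2, 3, 5, 7, 10}
Step 8: find(0) -> no change; set of 0 is {0, 1, 13}
Step 9: union(6, 4) -> merged; set of 6 now {4, 6}
Step 10: union(5, 3) -> already same set; set of 5 now {2, 3, 5, 7, 10}
Step 11: union(5, 9) -> merged; set of 5 now {2, 3, 5, 7, 9, 10}
Step 12: union(2, 10) -> already same set; set of 2 now {2, 3, 5, 7, 9, 10}
Step 13: union(11, 12) -> merged; set of 11 now {11, 12}
Step 14: union(1, 13) -> already same set; set of 1 now {0, 1, 13}
Step 15: union(2, 10) -> already same set; set of 2 now {2, 3, 5, 7, 9, 10}
Set of 7: {2, 3, 5, 7, 9, 10}; 6 is not a member.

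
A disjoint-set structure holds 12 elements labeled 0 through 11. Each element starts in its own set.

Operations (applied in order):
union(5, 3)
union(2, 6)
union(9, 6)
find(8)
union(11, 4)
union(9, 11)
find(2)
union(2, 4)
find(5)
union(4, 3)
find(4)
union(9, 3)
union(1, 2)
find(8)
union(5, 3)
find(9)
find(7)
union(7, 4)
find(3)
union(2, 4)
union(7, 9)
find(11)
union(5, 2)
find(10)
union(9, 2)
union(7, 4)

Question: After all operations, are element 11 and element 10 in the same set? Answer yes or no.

Answer: no

Derivation:
Step 1: union(5, 3) -> merged; set of 5 now {3, 5}
Step 2: union(2, 6) -> merged; set of 2 now {2, 6}
Step 3: union(9, 6) -> merged; set of 9 now {2, 6, 9}
Step 4: find(8) -> no change; set of 8 is {8}
Step 5: union(11, 4) -> merged; set of 11 now {4, 11}
Step 6: union(9, 11) -> merged; set of 9 now {2, 4, 6, 9, 11}
Step 7: find(2) -> no change; set of 2 is {2, 4, 6, 9, 11}
Step 8: union(2, 4) -> already same set; set of 2 now {2, 4, 6, 9, 11}
Step 9: find(5) -> no change; set of 5 is {3, 5}
Step 10: union(4, 3) -> merged; set of 4 now {2, 3, 4, 5, 6, 9, 11}
Step 11: find(4) -> no change; set of 4 is {2, 3, 4, 5, 6, 9, 11}
Step 12: union(9, 3) -> already same set; set of 9 now {2, 3, 4, 5, 6, 9, 11}
Step 13: union(1, 2) -> merged; set of 1 now {1, 2, 3, 4, 5, 6, 9, 11}
Step 14: find(8) -> no change; set of 8 is {8}
Step 15: union(5, 3) -> already same set; set of 5 now {1, 2, 3, 4, 5, 6, 9, 11}
Step 16: find(9) -> no change; set of 9 is {1, 2, 3, 4, 5, 6, 9, 11}
Step 17: find(7) -> no change; set of 7 is {7}
Step 18: union(7, 4) -> merged; set of 7 now {1, 2, 3, 4, 5, 6, 7, 9, 11}
Step 19: find(3) -> no change; set of 3 is {1, 2, 3, 4, 5, 6, 7, 9, 11}
Step 20: union(2, 4) -> already same set; set of 2 now {1, 2, 3, 4, 5, 6, 7, 9, 11}
Step 21: union(7, 9) -> already same set; set of 7 now {1, 2, 3, 4, 5, 6, 7, 9, 11}
Step 22: find(11) -> no change; set of 11 is {1, 2, 3, 4, 5, 6, 7, 9, 11}
Step 23: union(5, 2) -> already same set; set of 5 now {1, 2, 3, 4, 5, 6, 7, 9, 11}
Step 24: find(10) -> no change; set of 10 is {10}
Step 25: union(9, 2) -> already same set; set of 9 now {1, 2, 3, 4, 5, 6, 7, 9, 11}
Step 26: union(7, 4) -> already same set; set of 7 now {1, 2, 3, 4, 5, 6, 7, 9, 11}
Set of 11: {1, 2, 3, 4, 5, 6, 7, 9, 11}; 10 is not a member.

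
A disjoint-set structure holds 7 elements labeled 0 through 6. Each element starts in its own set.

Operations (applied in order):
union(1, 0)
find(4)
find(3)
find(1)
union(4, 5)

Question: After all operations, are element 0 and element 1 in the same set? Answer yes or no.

Step 1: union(1, 0) -> merged; set of 1 now {0, 1}
Step 2: find(4) -> no change; set of 4 is {4}
Step 3: find(3) -> no change; set of 3 is {3}
Step 4: find(1) -> no change; set of 1 is {0, 1}
Step 5: union(4, 5) -> merged; set of 4 now {4, 5}
Set of 0: {0, 1}; 1 is a member.

Answer: yes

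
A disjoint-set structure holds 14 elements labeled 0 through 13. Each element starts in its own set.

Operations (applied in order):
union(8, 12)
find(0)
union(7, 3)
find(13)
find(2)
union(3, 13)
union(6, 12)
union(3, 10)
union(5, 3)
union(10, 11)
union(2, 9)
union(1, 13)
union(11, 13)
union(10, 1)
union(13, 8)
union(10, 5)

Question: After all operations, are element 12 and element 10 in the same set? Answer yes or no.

Step 1: union(8, 12) -> merged; set of 8 now {8, 12}
Step 2: find(0) -> no change; set of 0 is {0}
Step 3: union(7, 3) -> merged; set of 7 now {3, 7}
Step 4: find(13) -> no change; set of 13 is {13}
Step 5: find(2) -> no change; set of 2 is {2}
Step 6: union(3, 13) -> merged; set of 3 now {3, 7, 13}
Step 7: union(6, 12) -> merged; set of 6 now {6, 8, 12}
Step 8: union(3, 10) -> merged; set of 3 now {3, 7, 10, 13}
Step 9: union(5, 3) -> merged; set of 5 now {3, 5, 7, 10, 13}
Step 10: union(10, 11) -> merged; set of 10 now {3, 5, 7, 10, 11, 13}
Step 11: union(2, 9) -> merged; set of 2 now {2, 9}
Step 12: union(1, 13) -> merged; set of 1 now {1, 3, 5, 7, 10, 11, 13}
Step 13: union(11, 13) -> already same set; set of 11 now {1, 3, 5, 7, 10, 11, 13}
Step 14: union(10, 1) -> already same set; set of 10 now {1, 3, 5, 7, 10, 11, 13}
Step 15: union(13, 8) -> merged; set of 13 now {1, 3, 5, 6, 7, 8, 10, 11, 12, 13}
Step 16: union(10, 5) -> already same set; set of 10 now {1, 3, 5, 6, 7, 8, 10, 11, 12, 13}
Set of 12: {1, 3, 5, 6, 7, 8, 10, 11, 12, 13}; 10 is a member.

Answer: yes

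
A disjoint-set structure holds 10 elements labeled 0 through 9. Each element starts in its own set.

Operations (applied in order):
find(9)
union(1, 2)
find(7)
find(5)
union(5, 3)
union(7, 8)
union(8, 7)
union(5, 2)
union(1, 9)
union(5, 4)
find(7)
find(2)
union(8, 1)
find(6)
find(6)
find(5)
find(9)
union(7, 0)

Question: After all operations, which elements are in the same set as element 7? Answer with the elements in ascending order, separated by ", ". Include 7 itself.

Step 1: find(9) -> no change; set of 9 is {9}
Step 2: union(1, 2) -> merged; set of 1 now {1, 2}
Step 3: find(7) -> no change; set of 7 is {7}
Step 4: find(5) -> no change; set of 5 is {5}
Step 5: union(5, 3) -> merged; set of 5 now {3, 5}
Step 6: union(7, 8) -> merged; set of 7 now {7, 8}
Step 7: union(8, 7) -> already same set; set of 8 now {7, 8}
Step 8: union(5, 2) -> merged; set of 5 now {1, 2, 3, 5}
Step 9: union(1, 9) -> merged; set of 1 now {1, 2, 3, 5, 9}
Step 10: union(5, 4) -> merged; set of 5 now {1, 2, 3, 4, 5, 9}
Step 11: find(7) -> no change; set of 7 is {7, 8}
Step 12: find(2) -> no change; set of 2 is {1, 2, 3, 4, 5, 9}
Step 13: union(8, 1) -> merged; set of 8 now {1, 2, 3, 4, 5, 7, 8, 9}
Step 14: find(6) -> no change; set of 6 is {6}
Step 15: find(6) -> no change; set of 6 is {6}
Step 16: find(5) -> no change; set of 5 is {1, 2, 3, 4, 5, 7, 8, 9}
Step 17: find(9) -> no change; set of 9 is {1, 2, 3, 4, 5, 7, 8, 9}
Step 18: union(7, 0) -> merged; set of 7 now {0, 1, 2, 3, 4, 5, 7, 8, 9}
Component of 7: {0, 1, 2, 3, 4, 5, 7, 8, 9}

Answer: 0, 1, 2, 3, 4, 5, 7, 8, 9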